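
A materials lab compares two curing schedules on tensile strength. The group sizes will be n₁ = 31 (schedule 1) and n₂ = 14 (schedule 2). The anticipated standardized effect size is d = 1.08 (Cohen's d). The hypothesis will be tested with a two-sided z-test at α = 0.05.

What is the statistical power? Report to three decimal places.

Power ≈ 0.918

Noncentrality parameter: δ = d / √(1/n₁ + 1/n₂) = 1.08 / √(1/31 + 1/14) = 3.3540
Two-sided α = 0.05 → critical value z_{0.025} = 1.960.
Power = Φ(δ − 1.960) + Φ(−δ − 1.960) = Φ(1.394) + Φ(-5.314) = 0.9183 + 0.0000 = 0.9183.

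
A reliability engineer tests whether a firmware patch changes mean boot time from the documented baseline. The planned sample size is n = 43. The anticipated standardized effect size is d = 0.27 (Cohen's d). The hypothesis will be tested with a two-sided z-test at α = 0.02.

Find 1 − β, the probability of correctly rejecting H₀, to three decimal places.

Power ≈ 0.289

Noncentrality parameter: λ = d·√n = 0.27 × √43 = 1.7705
Two-sided α = 0.02 → critical value z_{0.01} = 2.326.
Power = Φ(λ − 2.326) + Φ(−λ − 2.326) = Φ(-0.556) + Φ(-4.097) = 0.2892 + 0.0000 = 0.2892.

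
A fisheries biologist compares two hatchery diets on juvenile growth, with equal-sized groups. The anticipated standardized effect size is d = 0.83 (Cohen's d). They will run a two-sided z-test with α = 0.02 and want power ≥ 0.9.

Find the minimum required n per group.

Set Φ(δ − 2.326) = 0.9; then δ − 2.326 = Φ⁻¹(0.9) = 1.282, giving δ = 3.608.
(For δ > 0 the lower-tail rejection region contributes negligibly to power, so the one-term inversion is standard.)
δ = d·√(n/2) ⇒ n = 2(δ/d)² = 2 × (3.608 / 0.83)² = 37.79.
Round up to the next whole unit.

n = 38 per group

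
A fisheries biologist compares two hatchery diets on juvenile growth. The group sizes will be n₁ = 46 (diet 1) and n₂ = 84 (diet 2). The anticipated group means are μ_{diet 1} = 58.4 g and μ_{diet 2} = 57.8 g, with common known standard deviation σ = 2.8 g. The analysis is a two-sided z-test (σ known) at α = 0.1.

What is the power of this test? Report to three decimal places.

Power ≈ 0.319

Standardized effect: d = |μ_{diet 1} − μ_{diet 2}| / σ = |58.4 − 57.8| / 2.8 = 0.2143
Noncentrality parameter: δ = d / √(1/n₁ + 1/n₂) = 0.2143 / √(1/46 + 1/84) = 1.1683
Critical value for a two-sided test at α = 0.1: z_{α/2} = 1.645.
Power = Φ(δ − 1.645) + Φ(−δ − 1.645) = Φ(-0.477) + Φ(-2.813) = 0.3168 + 0.0025 = 0.3193.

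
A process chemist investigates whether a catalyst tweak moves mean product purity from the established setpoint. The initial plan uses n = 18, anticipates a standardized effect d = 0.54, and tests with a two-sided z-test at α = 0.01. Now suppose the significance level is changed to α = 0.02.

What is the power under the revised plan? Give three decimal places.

δ = d·√n = 0.54 × √18 = 2.2910 (unchanged). New critical value: z_{0.01} = 2.326.
Revised power = Φ(δ − 2.326) + Φ(−δ − 2.326) = Φ(-0.035) + Φ(-4.617) = 0.4859 + 0.0000 = 0.4859.

Power ≈ 0.486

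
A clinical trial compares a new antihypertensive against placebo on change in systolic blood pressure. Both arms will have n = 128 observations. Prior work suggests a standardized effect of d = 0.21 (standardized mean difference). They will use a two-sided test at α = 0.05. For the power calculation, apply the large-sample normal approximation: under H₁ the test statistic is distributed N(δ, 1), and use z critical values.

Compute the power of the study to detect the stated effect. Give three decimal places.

Noncentrality parameter: δ = d·√(n/2) = 0.21 × √(128/2) = 1.6800
Critical value for a two-sided test at α = 0.05: z_{α/2} = 1.960.
Power = Φ(δ − 1.960) + Φ(−δ − 1.960) = Φ(-0.280) + Φ(-3.640) = 0.3898 + 0.0001 = 0.3899.

Power ≈ 0.390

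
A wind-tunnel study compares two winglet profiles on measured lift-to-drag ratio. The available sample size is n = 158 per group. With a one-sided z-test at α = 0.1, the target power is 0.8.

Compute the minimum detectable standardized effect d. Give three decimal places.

d ≈ 0.239

Need Φ(δ − 1.282) = 0.8, so δ = 1.282 + 0.842 = 2.123.
δ = d·√(n/2) ⇒ d = δ/√(n/2) = 2.123/√(158/2) = 0.2389.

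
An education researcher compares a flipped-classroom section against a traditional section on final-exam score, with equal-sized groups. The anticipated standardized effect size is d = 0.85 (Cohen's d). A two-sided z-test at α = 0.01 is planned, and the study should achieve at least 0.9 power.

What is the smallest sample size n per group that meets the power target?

n = 42 per group

Set Φ(δ − 2.576) = 0.9; then δ − 2.576 = Φ⁻¹(0.9) = 1.282, giving δ = 3.857.
(Ignoring the negligible lower-tail rejection probability gives the usual closed-form inversion.)
δ = d·√(n/2) ⇒ n = 2(δ/d)² = 2 × (3.857 / 0.85)² = 41.19.
Round up to the next whole unit.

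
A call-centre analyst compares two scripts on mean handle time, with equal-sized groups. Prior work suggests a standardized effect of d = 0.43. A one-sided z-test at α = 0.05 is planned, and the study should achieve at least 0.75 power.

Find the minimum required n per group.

n = 59 per group

Set Φ(δ − 1.645) = 0.75; then δ − 1.645 = Φ⁻¹(0.75) = 0.674, giving δ = 2.319.
δ = d·√(n/2) ⇒ n = 2(δ/d)² = 2 × (2.319 / 0.43)² = 58.19.
Rounding up, n = 59 per group.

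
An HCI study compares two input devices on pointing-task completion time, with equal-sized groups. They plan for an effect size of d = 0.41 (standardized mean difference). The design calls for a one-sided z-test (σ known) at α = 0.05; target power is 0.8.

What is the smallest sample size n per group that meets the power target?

Set Φ(δ − 1.645) = 0.8; then δ − 1.645 = Φ⁻¹(0.8) = 0.842, giving δ = 2.486.
δ = d·√(n/2) ⇒ n = 2(δ/d)² = 2 × (2.486 / 0.41)² = 73.56.
Round up to the next whole unit.

n = 74 per group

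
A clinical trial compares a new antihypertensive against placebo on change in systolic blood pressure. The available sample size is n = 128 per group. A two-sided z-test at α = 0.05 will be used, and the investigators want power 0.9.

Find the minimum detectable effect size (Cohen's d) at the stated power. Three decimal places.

Required noncentrality: δ = z_{0.025} + z_{0.10} = 1.960 + 1.282 = 3.242.
(Lower-tail contribution to power is negligible for δ > 0.)
δ = d·√(n/2) ⇒ d = δ/√(n/2) = 3.242/√(128/2) = 0.4052.

d ≈ 0.405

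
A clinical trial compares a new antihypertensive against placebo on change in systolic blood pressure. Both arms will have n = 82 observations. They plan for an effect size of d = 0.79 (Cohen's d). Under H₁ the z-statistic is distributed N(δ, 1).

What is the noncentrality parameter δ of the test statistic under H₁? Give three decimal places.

δ = d·√(n/2) = 0.79 × √(82/2) = 5.0585

δ ≈ 5.058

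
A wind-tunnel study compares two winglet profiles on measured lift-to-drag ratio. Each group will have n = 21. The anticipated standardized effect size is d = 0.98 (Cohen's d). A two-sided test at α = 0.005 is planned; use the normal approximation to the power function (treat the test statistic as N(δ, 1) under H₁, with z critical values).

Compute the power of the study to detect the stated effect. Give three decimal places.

Noncentrality parameter: δ = d·√(n/2) = 0.98 × √(21/2) = 3.1756
Two-sided α = 0.005 → critical value z_{0.0025} = 2.807.
Power = Φ(δ − 2.807) + Φ(−δ − 2.807) = Φ(0.369) + Φ(-5.983) = 0.6438 + 0.0000 = 0.6438.

Power ≈ 0.644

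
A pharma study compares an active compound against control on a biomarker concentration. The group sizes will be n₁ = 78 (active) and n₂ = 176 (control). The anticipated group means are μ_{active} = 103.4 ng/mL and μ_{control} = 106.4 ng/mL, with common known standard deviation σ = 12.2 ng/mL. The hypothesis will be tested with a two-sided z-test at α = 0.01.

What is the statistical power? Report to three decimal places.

Power ≈ 0.221

Standardized effect: d = |μ_{active} − μ_{control}| / σ = |103.4 − 106.4| / 12.2 = 0.2459
Noncentrality parameter: δ = d / √(1/n₁ + 1/n₂) = 0.2459 / √(1/78 + 1/176) = 1.8078
Two-sided α = 0.01 → critical value z_{0.005} = 2.576.
Power = Φ(δ − 2.576) + Φ(−δ − 2.576) = Φ(-0.768) + Φ(-4.384) = 0.2212 + 0.0000 = 0.2212.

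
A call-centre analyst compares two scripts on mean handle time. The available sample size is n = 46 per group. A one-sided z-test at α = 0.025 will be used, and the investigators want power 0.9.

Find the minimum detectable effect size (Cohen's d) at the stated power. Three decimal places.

Required noncentrality: δ = z_{0.025} + z_{0.10} = 1.960 + 1.282 = 3.242.
δ = d·√(n/2) ⇒ d = δ/√(n/2) = 3.242/√(46/2) = 0.6759.

d ≈ 0.676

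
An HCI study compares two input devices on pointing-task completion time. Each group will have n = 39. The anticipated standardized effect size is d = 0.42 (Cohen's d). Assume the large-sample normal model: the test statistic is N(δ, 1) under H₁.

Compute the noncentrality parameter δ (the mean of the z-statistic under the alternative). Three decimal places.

δ ≈ 1.855

The noncentrality parameter scales effect size by the design's sample-size factor: δ = d·√(n/2) = 0.42 × √(39/2) = 1.8547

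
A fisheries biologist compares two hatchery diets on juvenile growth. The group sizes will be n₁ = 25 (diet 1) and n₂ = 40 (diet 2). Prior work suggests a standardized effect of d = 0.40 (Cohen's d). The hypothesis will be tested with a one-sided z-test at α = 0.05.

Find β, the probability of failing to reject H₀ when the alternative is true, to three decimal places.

Noncentrality parameter: δ = d / √(1/n₁ + 1/n₂) = 0.40 / √(1/25 + 1/40) = 1.5689
Critical value for a one-sided test at α = 0.05: z_α = 1.645.
Power = P(Z > 1.645 − δ) = Φ(-0.076) = 0.4697.
Type II error: β = 1 − power = 1 − 0.4697 = 0.5303.

β ≈ 0.530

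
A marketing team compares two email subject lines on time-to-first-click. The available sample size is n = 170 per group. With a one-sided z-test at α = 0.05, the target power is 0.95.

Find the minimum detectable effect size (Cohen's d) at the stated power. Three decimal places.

d ≈ 0.357

Required noncentrality: δ = z_{0.05} + z_{0.05} = 1.645 + 1.645 = 3.290.
δ = d·√(n/2) ⇒ d = δ/√(n/2) = 3.290/√(170/2) = 0.3568.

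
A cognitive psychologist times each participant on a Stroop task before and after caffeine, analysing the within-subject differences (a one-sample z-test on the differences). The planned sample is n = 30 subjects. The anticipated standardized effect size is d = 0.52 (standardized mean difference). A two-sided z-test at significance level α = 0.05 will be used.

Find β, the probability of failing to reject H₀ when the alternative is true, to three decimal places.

β ≈ 0.187

Noncentrality parameter: δ = d·√n = 0.52 × √30 = 2.8482
Two-sided α = 0.05 → critical value z_{0.025} = 1.960.
Power = Φ(δ − 1.960) + Φ(−δ − 1.960) = Φ(0.888) + Φ(-4.808) = 0.8128 + 0.0000 = 0.8128.
Type II error: β = 1 − power = 1 − 0.8128 = 0.1872.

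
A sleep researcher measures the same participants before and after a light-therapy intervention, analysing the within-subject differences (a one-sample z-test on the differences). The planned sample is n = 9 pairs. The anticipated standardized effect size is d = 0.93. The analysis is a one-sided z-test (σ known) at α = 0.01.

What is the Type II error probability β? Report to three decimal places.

Noncentrality parameter: δ = d·√n = 0.93 × √9 = 2.7900
One-sided α = 0.01 → critical value z_{0.01} = 2.326.
Power = Φ(δ − 2.326) = Φ(0.464) = 0.6786.
Type II error: β = 1 − power = 1 − 0.6786 = 0.3214.

β ≈ 0.321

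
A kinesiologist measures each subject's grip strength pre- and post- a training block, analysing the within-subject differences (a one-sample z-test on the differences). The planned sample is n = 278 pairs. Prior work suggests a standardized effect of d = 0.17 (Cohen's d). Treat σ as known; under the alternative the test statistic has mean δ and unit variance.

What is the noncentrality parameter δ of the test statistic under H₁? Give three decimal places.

δ ≈ 2.834

The noncentrality parameter scales effect size by the design's sample-size factor: δ = d·√n = 0.17 × √278 = 2.8345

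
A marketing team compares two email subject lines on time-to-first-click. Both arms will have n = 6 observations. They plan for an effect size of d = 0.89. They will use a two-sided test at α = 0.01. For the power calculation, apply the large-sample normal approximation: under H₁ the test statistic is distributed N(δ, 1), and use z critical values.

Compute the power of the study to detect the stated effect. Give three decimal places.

Power ≈ 0.151

Noncentrality parameter: δ = d·√(n/2) = 0.89 × √(6/2) = 1.5415
Two-sided α = 0.01 → critical value z_{0.005} = 2.576.
Power = Φ(δ − 2.576) + Φ(−δ − 2.576) = Φ(-1.034) + Φ(-4.117) = 0.1505 + 0.0000 = 0.1505.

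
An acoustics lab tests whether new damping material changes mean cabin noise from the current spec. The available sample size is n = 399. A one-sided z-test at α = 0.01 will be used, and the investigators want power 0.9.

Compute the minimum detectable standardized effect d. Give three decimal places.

Required noncentrality: δ = z_{0.01} + z_{0.10} = 2.326 + 1.282 = 3.608.
δ = d·√n ⇒ d = δ/√n = 3.608/√399 = 0.1806.

d ≈ 0.181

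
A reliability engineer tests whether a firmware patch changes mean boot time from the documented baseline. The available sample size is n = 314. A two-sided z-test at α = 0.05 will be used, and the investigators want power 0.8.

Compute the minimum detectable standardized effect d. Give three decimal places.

Required noncentrality: δ = z_{0.025} + z_{0.20} = 1.960 + 0.842 = 2.802.
(The second rejection-region term Φ(−δ − z_{α/2}) is negligible and dropped.)
δ = d·√n ⇒ d = δ/√n = 2.802/√314 = 0.1581.

d ≈ 0.158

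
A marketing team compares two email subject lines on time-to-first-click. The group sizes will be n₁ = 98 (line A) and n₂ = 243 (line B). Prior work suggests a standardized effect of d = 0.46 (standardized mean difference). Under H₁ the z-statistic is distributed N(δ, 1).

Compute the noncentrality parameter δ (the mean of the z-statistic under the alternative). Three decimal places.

δ ≈ 3.844

The noncentrality parameter scales effect size by the design's sample-size factor: δ = d / √(1/n₁ + 1/n₂) = 0.46 / √(1/98 + 1/243) = 3.8441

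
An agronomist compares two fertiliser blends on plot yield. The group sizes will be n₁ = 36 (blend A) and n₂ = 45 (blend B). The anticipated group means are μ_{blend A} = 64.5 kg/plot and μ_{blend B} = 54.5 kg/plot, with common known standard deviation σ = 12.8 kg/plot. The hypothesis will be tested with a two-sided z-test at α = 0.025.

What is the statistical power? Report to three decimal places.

Standardized effect: d = |μ_{blend A} − μ_{blend B}| / σ = |64.5 − 54.5| / 12.8 = 0.7812
Noncentrality parameter: δ = d / √(1/n₁ + 1/n₂) = 0.7812 / √(1/36 + 1/45) = 3.4939
Critical value for a two-sided test at α = 0.025: z_{α/2} = 2.241.
Power = Φ(δ − 2.241) + Φ(−δ − 2.241) = Φ(1.252) + Φ(-5.735) = 0.8948 + 0.0000 = 0.8948.

Power ≈ 0.895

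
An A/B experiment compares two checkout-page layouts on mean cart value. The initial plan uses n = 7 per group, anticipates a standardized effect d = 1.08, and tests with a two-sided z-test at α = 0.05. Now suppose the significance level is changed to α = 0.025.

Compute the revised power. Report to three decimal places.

Power ≈ 0.413

δ = d·√(n/2) = 1.08 × √(7/2) = 2.0205 (unchanged). New critical value: z_{0.0125} = 2.241.
Revised power = Φ(δ − 2.241) + Φ(−δ − 2.241) = Φ(-0.221) + Φ(-4.262) = 0.4126 + 0.0000 = 0.4126.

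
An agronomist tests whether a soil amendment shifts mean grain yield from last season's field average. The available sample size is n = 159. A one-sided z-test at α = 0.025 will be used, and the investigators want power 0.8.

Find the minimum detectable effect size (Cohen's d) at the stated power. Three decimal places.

d ≈ 0.222

Required noncentrality: δ = z_{0.025} + z_{0.20} = 1.960 + 0.842 = 2.802.
δ = d·√n ⇒ d = δ/√n = 2.802/√159 = 0.2222.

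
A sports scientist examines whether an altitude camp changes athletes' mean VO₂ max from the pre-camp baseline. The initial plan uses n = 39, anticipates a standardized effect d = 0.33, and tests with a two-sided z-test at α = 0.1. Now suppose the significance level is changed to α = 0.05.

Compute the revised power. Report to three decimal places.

δ = d·√n = 0.33 × √39 = 2.0608 (unchanged). New critical value: z_{0.025} = 1.960.
Revised power = Φ(δ − 1.960) + Φ(−δ − 1.960) = Φ(0.101) + Φ(-4.021) = 0.5402 + 0.0000 = 0.5402.

Power ≈ 0.540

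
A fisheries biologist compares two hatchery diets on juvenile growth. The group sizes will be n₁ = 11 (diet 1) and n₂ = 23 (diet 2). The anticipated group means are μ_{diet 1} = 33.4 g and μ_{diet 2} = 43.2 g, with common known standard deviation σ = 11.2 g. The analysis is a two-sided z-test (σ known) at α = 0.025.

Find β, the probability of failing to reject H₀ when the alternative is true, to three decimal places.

Standardized effect: d = |μ_{diet 1} − μ_{diet 2}| / σ = |33.4 − 43.2| / 11.2 = 0.8750
Noncentrality parameter: δ = d / √(1/n₁ + 1/n₂) = 0.8750 / √(1/11 + 1/23) = 2.3869
Two-sided α = 0.025 → critical value z_{0.0125} = 2.241.
Power = Φ(δ − 2.241) + Φ(−δ − 2.241) = Φ(0.145) + Φ(-4.628) = 0.5578 + 0.0000 = 0.5578.
Type II error: β = 1 − power = 1 − 0.5578 = 0.4422.

β ≈ 0.442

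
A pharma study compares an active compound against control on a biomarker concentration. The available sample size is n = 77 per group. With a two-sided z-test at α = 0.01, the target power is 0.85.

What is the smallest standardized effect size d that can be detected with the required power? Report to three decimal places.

d ≈ 0.582

Need Φ(δ − 2.576) = 0.85, so δ = 2.576 + 1.036 = 3.612.
(Lower-tail contribution to power is negligible for δ > 0.)
δ = d·√(n/2) ⇒ d = δ/√(n/2) = 3.612/√(77/2) = 0.5822.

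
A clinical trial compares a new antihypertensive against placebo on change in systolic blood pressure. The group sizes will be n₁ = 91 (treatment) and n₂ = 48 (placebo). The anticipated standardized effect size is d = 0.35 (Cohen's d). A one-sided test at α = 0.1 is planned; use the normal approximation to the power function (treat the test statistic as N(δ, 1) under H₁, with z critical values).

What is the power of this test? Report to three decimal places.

Noncentrality parameter: δ = d / √(1/n₁ + 1/n₂) = 0.35 / √(1/91 + 1/48) = 1.9620
Critical value for a one-sided test at α = 0.1: z_α = 1.282.
Power = P(Z > 1.282 − δ) = Φ(0.680) = 0.7519.

Power ≈ 0.752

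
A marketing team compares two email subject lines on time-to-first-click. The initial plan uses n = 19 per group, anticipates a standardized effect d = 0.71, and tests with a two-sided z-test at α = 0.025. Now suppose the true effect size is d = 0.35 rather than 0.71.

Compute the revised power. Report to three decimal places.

Power ≈ 0.123

With d = 0.35: δ = d·√(n/2) = 0.35 × √(19/2) = 1.0788. Critical value z_{0.0125} = 2.241.
Revised power = Φ(δ − 2.241) + Φ(−δ − 2.241) = Φ(-1.163) + Φ(-3.320) = 0.1225 + 0.0004 = 0.1229.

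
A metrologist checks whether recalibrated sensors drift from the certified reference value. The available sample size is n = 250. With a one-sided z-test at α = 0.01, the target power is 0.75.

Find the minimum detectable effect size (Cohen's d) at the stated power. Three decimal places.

d ≈ 0.190

Required noncentrality: δ = z_{0.01} + z_{0.25} = 2.326 + 0.674 = 3.001.
δ = d·√n ⇒ d = δ/√n = 3.001/√250 = 0.1898.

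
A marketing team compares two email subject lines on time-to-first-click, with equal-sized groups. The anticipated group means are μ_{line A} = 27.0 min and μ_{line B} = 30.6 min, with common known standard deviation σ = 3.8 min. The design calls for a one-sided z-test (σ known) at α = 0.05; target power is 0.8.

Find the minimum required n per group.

Standardized effect: d = |μ_{line A} − μ_{line B}| / σ = |27.0 − 30.6| / 3.8 = 0.9474
For power 0.8 need Φ(δ − z_{0.05}) = 0.8, so δ = z_{0.05} + z_{0.20} = 1.645 + 0.842 = 2.486.
δ = d·√(n/2) ⇒ n = 2(δ/d)² = 2 × (2.486 / 0.9474)² = 13.78.
Rounding up, n = 14 per group.

n = 14 per group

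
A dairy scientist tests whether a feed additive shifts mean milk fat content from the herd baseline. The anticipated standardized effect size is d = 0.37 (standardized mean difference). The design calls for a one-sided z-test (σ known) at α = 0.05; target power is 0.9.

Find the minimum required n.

n = 63

For power 0.9 need Φ(δ − z_{0.05}) = 0.9, so δ = z_{0.05} + z_{0.10} = 1.645 + 1.282 = 2.926.
δ = d·√n ⇒ n = (δ/d)² = (2.926 / 0.37)² = 62.56.
Rounding up, n = 63.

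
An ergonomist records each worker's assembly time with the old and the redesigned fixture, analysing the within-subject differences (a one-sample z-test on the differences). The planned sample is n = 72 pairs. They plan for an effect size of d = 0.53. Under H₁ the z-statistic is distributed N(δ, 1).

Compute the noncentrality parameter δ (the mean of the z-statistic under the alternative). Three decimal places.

The noncentrality parameter scales effect size by the design's sample-size factor: δ = d·√n = 0.53 × √72 = 4.4972

δ ≈ 4.497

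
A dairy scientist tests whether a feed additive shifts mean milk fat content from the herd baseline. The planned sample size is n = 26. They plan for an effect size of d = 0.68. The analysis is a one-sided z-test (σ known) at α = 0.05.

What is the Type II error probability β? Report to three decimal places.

Noncentrality parameter: δ = d·√n = 0.68 × √26 = 3.4673
One-sided α = 0.05 → critical value z_{0.05} = 1.645.
Power = Φ(δ − 1.645) = Φ(1.822) = 0.9658.
Type II error: β = 1 − power = 1 − 0.9658 = 0.0342.

β ≈ 0.034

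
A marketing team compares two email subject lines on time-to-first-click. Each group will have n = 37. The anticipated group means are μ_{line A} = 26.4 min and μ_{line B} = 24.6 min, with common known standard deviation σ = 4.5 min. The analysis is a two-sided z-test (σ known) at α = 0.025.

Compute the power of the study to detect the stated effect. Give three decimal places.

Power ≈ 0.301

Standardized effect: d = |μ_{line A} − μ_{line B}| / σ = |26.4 − 24.6| / 4.5 = 0.4000
Noncentrality parameter: δ = d·√(n/2) = 0.4000 × √(37/2) = 1.7205
Critical value for a two-sided test at α = 0.025: z_{α/2} = 2.241.
Power = Φ(δ − 2.241) + Φ(−δ − 2.241) = Φ(-0.521) + Φ(-3.962) = 0.3012 + 0.0000 = 0.3012.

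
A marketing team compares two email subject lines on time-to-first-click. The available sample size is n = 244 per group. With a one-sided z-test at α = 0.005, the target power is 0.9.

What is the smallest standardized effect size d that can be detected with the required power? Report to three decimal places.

d ≈ 0.349

Need Φ(δ − 2.576) = 0.9, so δ = 2.576 + 1.282 = 3.857.
δ = d·√(n/2) ⇒ d = δ/√(n/2) = 3.857/√(244/2) = 0.3492.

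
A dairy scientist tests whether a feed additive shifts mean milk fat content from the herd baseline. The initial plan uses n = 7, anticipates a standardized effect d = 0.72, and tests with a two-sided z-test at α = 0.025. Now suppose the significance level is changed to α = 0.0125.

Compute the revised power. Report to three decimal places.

Power ≈ 0.277

δ = d·√n = 0.72 × √7 = 1.9049 (unchanged). New critical value: z_{0.0063} = 2.498.
Revised power = Φ(δ − 2.498) + Φ(−δ − 2.498) = Φ(-0.593) + Φ(-4.403) = 0.2767 + 0.0000 = 0.2767.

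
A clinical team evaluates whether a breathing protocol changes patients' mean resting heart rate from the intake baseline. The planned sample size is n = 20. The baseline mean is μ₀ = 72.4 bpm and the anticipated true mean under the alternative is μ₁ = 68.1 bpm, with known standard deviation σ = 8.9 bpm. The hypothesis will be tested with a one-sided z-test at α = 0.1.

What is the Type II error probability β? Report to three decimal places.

Standardized effect: d = |μ₁ − μ₀| / σ = |68.1 − 72.4| / 8.9 = 0.4831
Noncentrality parameter: δ = d·√n = 0.4831 × √20 = 2.1607
Critical value for a one-sided test at α = 0.1: z_α = 1.282.
Power = Φ(δ − 1.282) = Φ(0.879) = 0.8103.
Type II error: β = 1 − power = 1 − 0.8103 = 0.1897.

β ≈ 0.190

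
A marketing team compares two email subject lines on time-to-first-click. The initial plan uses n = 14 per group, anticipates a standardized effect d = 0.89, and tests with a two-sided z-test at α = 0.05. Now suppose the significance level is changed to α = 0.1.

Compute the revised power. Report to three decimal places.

δ = d·√(n/2) = 0.89 × √(14/2) = 2.3547 (unchanged). New critical value: z_{0.05} = 1.645.
Revised power = Φ(δ − 1.645) + Φ(−δ − 1.645) = Φ(0.710) + Φ(-4.000) = 0.7611 + 0.0000 = 0.7611.

Power ≈ 0.761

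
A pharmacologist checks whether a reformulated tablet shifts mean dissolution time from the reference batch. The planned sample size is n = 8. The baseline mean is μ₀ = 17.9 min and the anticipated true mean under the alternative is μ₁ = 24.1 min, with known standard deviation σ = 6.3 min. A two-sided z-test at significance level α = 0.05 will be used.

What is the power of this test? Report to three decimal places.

Standardized effect: d = |μ₁ − μ₀| / σ = |24.1 − 17.9| / 6.3 = 0.9841
Noncentrality parameter: δ = d·√n = 0.9841 × √8 = 2.7835
Two-sided α = 0.05 → critical value z_{0.025} = 1.960.
Power = Φ(δ − 1.960) + Φ(−δ − 1.960) = Φ(0.824) + Φ(-4.743) = 0.7949 + 0.0000 = 0.7949.

Power ≈ 0.795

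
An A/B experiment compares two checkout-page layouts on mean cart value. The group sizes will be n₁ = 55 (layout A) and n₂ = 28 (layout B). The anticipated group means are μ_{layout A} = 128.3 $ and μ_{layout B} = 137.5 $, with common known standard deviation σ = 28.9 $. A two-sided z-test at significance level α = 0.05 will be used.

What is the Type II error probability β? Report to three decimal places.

Standardized effect: d = |μ_{layout A} − μ_{layout B}| / σ = |128.3 − 137.5| / 28.9 = 0.3183
Noncentrality parameter: δ = d / √(1/n₁ + 1/n₂) = 0.3183 / √(1/55 + 1/28) = 1.3712
Critical value for a two-sided test at α = 0.05: z_{α/2} = 1.960.
Power = Φ(δ − 1.960) + Φ(−δ − 1.960) = Φ(-0.589) + Φ(-3.331) = 0.2780 + 0.0004 = 0.2785.
Type II error: β = 1 − power = 1 − 0.2785 = 0.7215.

β ≈ 0.722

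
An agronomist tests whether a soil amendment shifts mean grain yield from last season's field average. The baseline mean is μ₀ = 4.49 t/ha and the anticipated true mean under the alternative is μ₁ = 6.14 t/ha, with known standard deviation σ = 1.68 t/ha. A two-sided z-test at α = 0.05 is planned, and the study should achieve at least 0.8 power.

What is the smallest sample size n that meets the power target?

Standardized effect: d = |μ₁ − μ₀| / σ = |6.14 − 4.49| / 1.68 = 0.9821
For power 0.8 need Φ(δ − z_{0.025}) = 0.8, so δ = z_{0.025} + z_{0.20} = 1.960 + 0.842 = 2.802.
(The Φ(−δ − z_{α/2}) term is vanishingly small for δ > 0 and is dropped in the standard sample-size formula.)
δ = d·√n ⇒ n = (δ/d)² = (2.802 / 0.9821)² = 8.14.
Round up to the next whole unit.

n = 9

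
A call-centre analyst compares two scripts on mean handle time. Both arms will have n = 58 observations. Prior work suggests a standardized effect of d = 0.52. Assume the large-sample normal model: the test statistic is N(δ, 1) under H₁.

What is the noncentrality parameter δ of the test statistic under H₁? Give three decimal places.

δ ≈ 2.800

The noncentrality parameter scales effect size by the design's sample-size factor: δ = d·√(n/2) = 0.52 × √(58/2) = 2.8003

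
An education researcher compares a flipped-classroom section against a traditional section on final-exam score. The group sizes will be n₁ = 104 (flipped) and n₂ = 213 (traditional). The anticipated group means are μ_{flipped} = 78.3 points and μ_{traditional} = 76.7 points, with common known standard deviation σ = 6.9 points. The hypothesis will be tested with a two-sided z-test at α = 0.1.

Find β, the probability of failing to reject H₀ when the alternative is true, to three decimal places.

β ≈ 0.384

Standardized effect: d = |μ_{flipped} − μ_{traditional}| / σ = |78.3 − 76.7| / 6.9 = 0.2319
Noncentrality parameter: λ = d / √(1/n₁ + 1/n₂) = 0.2319 / √(1/104 + 1/213) = 1.9384
Two-sided α = 0.1 → critical value z_{0.05} = 1.645.
Power = Φ(λ − 1.645) + Φ(−λ − 1.645) = Φ(0.294) + Φ(-3.583) = 0.6155 + 0.0002 = 0.6156.
Type II error: β = 1 − power = 1 − 0.6156 = 0.3844.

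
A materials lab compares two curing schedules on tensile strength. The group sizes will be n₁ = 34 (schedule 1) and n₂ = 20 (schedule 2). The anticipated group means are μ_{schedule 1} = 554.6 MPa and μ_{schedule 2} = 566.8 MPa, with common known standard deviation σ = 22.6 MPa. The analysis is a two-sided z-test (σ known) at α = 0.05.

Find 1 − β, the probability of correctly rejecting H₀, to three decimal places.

Power ≈ 0.482

Standardized effect: d = |μ_{schedule 1} − μ_{schedule 2}| / σ = |554.6 − 566.8| / 22.6 = 0.5398
Noncentrality parameter: δ = d / √(1/n₁ + 1/n₂) = 0.5398 / √(1/34 + 1/20) = 1.9156
Critical value for a two-sided test at α = 0.05: z_{α/2} = 1.960.
Power = Φ(δ − 1.960) + Φ(−δ − 1.960) = Φ(-0.044) + Φ(-3.876) = 0.4823 + 0.0001 = 0.4824.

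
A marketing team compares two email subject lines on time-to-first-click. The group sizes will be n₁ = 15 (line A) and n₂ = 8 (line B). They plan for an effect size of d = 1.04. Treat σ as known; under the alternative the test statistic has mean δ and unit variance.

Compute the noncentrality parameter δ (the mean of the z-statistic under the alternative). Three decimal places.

δ = d / √(1/n₁ + 1/n₂) = 1.04 / √(1/15 + 1/8) = 2.3755

δ ≈ 2.376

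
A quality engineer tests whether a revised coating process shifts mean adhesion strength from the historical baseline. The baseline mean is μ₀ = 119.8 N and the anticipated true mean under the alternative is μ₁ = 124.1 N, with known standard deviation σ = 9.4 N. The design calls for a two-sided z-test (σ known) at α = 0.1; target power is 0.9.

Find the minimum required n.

Standardized effect: d = |μ₁ − μ₀| / σ = |124.1 − 119.8| / 9.4 = 0.4574
For power 0.9 need Φ(δ − z_{0.05}) = 0.9, so δ = z_{0.05} + z_{0.10} = 1.645 + 1.282 = 2.926.
(Ignoring the negligible lower-tail rejection probability gives the usual closed-form inversion.)
δ = d·√n ⇒ n = (δ/d)² = (2.926 / 0.4574)² = 40.92.
Round up to the next whole unit.

n = 41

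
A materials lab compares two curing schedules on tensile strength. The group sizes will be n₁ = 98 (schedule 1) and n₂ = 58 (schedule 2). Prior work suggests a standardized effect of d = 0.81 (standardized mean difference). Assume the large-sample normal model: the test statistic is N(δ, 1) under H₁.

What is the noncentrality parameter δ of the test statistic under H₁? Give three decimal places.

δ ≈ 4.889

δ = d / √(1/n₁ + 1/n₂) = 0.81 / √(1/98 + 1/58) = 4.8893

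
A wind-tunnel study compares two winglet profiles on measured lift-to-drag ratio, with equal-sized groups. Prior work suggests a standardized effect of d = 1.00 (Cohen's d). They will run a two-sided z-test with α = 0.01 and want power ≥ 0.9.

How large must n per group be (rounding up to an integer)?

For power 0.9 need Φ(δ − z_{0.005}) = 0.9, so δ = z_{0.005} + z_{0.10} = 2.576 + 1.282 = 3.857.
(For δ > 0 the lower-tail rejection region contributes negligibly to power, so the one-term inversion is standard.)
δ = d·√(n/2) ⇒ n = 2(δ/d)² = 2 × (3.857 / 1.00)² = 29.76.
Rounding up, n = 30 per group.

n = 30 per group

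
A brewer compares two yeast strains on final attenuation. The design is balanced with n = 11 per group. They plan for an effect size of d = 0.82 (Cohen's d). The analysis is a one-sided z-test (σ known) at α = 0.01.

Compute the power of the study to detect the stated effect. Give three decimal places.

Power ≈ 0.343

Noncentrality parameter: λ = d·√(n/2) = 0.82 × √(11/2) = 1.9231
Critical value for a one-sided test at α = 0.01: z_α = 2.326.
Power = P(Z > 2.326 − λ) = Φ(-0.403) = 0.3434.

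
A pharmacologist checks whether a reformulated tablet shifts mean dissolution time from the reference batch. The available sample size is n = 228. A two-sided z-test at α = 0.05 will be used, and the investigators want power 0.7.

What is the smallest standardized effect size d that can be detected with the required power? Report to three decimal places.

d ≈ 0.165

Need Φ(δ − 1.960) = 0.7, so δ = 1.960 + 0.524 = 2.484.
(Lower-tail contribution to power is negligible for δ > 0.)
δ = d·√n ⇒ d = δ/√n = 2.484/√228 = 0.1645.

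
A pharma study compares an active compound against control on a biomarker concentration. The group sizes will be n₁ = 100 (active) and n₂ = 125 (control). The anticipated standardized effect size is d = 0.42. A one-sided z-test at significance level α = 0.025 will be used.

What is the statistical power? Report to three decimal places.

Power ≈ 0.879

Noncentrality parameter: δ = d / √(1/n₁ + 1/n₂) = 0.42 / √(1/100 + 1/125) = 3.1305
Critical value for a one-sided test at α = 0.025: z_α = 1.960.
Power = P(Z > 1.960 − δ) = Φ(1.171) = 0.8791.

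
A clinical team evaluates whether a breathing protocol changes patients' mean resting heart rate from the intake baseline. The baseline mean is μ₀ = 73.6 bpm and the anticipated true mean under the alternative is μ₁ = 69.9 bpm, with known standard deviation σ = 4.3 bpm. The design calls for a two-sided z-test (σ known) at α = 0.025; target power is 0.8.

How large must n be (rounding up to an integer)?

n = 13

Standardized effect: d = |μ₁ − μ₀| / σ = |69.9 − 73.6| / 4.3 = 0.8605
Set Φ(δ − 2.241) = 0.8; then δ − 2.241 = Φ⁻¹(0.8) = 0.842, giving δ = 3.083.
(The Φ(−δ − z_{α/2}) term is vanishingly small for δ > 0 and is dropped in the standard sample-size formula.)
δ = d·√n ⇒ n = (δ/d)² = (3.083 / 0.8605)² = 12.84.
Rounding up, n = 13.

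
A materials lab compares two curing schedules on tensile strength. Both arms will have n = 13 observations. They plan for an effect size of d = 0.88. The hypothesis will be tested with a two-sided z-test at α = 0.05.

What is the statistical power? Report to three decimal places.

Power ≈ 0.612

Noncentrality parameter: δ = d·√(n/2) = 0.88 × √(13/2) = 2.2436
Two-sided α = 0.05 → critical value z_{0.025} = 1.960.
Power = Φ(δ − 1.960) + Φ(−δ − 1.960) = Φ(0.284) + Φ(-4.204) = 0.6116 + 0.0000 = 0.6117.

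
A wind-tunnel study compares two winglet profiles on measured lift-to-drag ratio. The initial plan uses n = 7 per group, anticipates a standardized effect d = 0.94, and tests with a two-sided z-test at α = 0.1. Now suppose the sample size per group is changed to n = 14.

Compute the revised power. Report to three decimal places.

With n = 14 per group: δ = d·√(n/2) = 0.94 × √(14/2) = 2.4870. Critical value z_{0.05} = 1.645.
Revised power = Φ(δ − 1.645) + Φ(−δ − 1.645) = Φ(0.842) + Φ(-4.132) = 0.8001 + 0.0000 = 0.8002.

Power ≈ 0.800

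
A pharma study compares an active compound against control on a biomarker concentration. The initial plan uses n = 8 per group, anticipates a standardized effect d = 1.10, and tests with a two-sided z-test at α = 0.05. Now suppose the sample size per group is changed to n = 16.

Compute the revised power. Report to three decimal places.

Power ≈ 0.875

With n = 16 per group: δ = d·√(n/2) = 1.10 × √(16/2) = 3.1113. Critical value z_{0.025} = 1.960.
Revised power = Φ(δ − 1.960) + Φ(−δ − 1.960) = Φ(1.151) + Φ(-5.071) = 0.8752 + 0.0000 = 0.8752.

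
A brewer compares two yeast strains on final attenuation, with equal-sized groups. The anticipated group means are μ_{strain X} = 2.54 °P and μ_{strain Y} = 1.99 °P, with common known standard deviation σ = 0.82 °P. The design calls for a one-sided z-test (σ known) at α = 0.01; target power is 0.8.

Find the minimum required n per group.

n = 45 per group

Standardized effect: d = |μ_{strain X} − μ_{strain Y}| / σ = |2.54 − 1.99| / 0.82 = 0.6707
Set Φ(δ − 2.326) = 0.8; then δ − 2.326 = Φ⁻¹(0.8) = 0.842, giving δ = 3.168.
δ = d·√(n/2) ⇒ n = 2(δ/d)² = 2 × (3.168 / 0.6707)² = 44.62.
Rounding up, n = 45 per group.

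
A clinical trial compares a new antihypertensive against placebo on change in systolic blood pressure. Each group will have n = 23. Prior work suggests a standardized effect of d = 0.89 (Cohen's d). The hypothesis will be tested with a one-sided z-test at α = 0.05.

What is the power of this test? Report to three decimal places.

Noncentrality parameter: δ = d·√(n/2) = 0.89 × √(23/2) = 3.0181
Critical value for a one-sided test at α = 0.05: z_α = 1.645.
Power = Φ(δ − 1.645) = Φ(1.373) = 0.9152.

Power ≈ 0.915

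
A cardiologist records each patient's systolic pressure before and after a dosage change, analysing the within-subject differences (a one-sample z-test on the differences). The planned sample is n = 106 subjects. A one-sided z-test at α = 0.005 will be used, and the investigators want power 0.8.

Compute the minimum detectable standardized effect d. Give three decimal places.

d ≈ 0.332

Required noncentrality: δ = z_{0.005} + z_{0.20} = 2.576 + 0.842 = 3.417.
δ = d·√n ⇒ d = δ/√n = 3.417/√106 = 0.3319.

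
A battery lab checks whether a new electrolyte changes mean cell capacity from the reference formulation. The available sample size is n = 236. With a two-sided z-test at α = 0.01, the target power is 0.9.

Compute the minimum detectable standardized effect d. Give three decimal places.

Need Φ(δ − 2.576) = 0.9, so δ = 2.576 + 1.282 = 3.857.
(The second rejection-region term Φ(−δ − z_{α/2}) is negligible and dropped.)
δ = d·√n ⇒ d = δ/√n = 3.857/√236 = 0.2511.

d ≈ 0.251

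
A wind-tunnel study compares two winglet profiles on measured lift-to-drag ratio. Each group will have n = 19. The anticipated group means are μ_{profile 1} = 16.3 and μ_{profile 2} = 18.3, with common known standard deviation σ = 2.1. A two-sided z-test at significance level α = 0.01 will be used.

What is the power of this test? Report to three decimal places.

Power ≈ 0.640

Standardized effect: d = |μ_{profile 1} − μ_{profile 2}| / σ = |16.3 − 18.3| / 2.1 = 0.9524
Noncentrality parameter: δ = d·√(n/2) = 0.9524 × √(19/2) = 2.9354
Critical value for a two-sided test at α = 0.01: z_{α/2} = 2.576.
Power = Φ(δ − 2.576) + Φ(−δ − 2.576) = Φ(0.360) + Φ(-5.511) = 0.6404 + 0.0000 = 0.6404.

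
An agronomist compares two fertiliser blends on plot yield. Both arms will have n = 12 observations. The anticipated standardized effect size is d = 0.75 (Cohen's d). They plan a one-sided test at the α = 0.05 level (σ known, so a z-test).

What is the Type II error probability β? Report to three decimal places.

Noncentrality parameter: δ = d·√(n/2) = 0.75 × √(12/2) = 1.8371
One-sided α = 0.05 → critical value z_{0.05} = 1.645.
Power = P(Z > 1.645 − δ) = Φ(0.192) = 0.5762.
Type II error: β = 1 − power = 1 − 0.5762 = 0.4238.

β ≈ 0.424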